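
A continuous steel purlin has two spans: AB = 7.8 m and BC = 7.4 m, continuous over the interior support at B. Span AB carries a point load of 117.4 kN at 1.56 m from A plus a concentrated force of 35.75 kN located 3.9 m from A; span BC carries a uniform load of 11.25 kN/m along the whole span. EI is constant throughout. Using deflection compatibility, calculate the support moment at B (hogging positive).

M_B = 109.4 kN·m

Take M_B as the redundant. Released structure: two simple spans AB and BC with a hinge at B.
End slopes at the hinge B, treating each span as simply supported:
  span AB: point load 117.4 at a = 1.56: Pab(L + a)/(6LEI) = 228.6/EI
  span AB: point load 35.75 at a = 3.9: Pab(L + a)/(6LEI) = 135.9/EI
  span BC: UDL 11.25: wL³/(24EI) = 189.9/EI
  relative rotation θ_0 = (364.5 + 189.9)/EI = 554.5/EI
A unit hogging moment at B produces rotation L₁/(3EI) + L₂/(3EI) = 5.067/EI.
Compatibility: M_B·(L₁+L₂)/(3EI) = θ_0, giving M_B = 109.4 kN·m (hogging).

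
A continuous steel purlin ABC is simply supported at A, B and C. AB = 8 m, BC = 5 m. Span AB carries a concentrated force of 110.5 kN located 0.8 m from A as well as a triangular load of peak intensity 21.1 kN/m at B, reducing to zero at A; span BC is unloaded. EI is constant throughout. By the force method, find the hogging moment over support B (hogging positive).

M_B = 82.33 kN·m

Release continuity at B by inserting a hinge; the redundant is the internal moment M_B. The primary structure is two simply-supported spans AB and BC.
End slopes at the hinge B, treating each span as simply supported:
  span AB: point load 110.5 at a = 0.8: Pab(L + a)/(6LEI) = 116.7/EI
  span AB: triangular load, peak 21.1: w₀L³/(45EI) = 240.1/EI
  relative rotation θ_0 = (356.8 + 0)/EI = 356.8/EI
A unit hogging moment at B produces rotation L₁/(3EI) + L₂/(3EI) = 4.333/EI.
Compatibility: M_B·(L₁+L₂)/(3EI) = θ_0, giving M_B = 82.33 kN·m (hogging).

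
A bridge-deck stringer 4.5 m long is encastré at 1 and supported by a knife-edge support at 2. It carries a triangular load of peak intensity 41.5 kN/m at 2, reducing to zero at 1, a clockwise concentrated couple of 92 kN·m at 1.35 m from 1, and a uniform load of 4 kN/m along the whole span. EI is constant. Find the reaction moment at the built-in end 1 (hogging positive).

M_1 = 80.77 kN·m

Choose R_2 as the redundant. The primary structure is the cantilever fixed at 1.
Primary-structure tip deflection at 2 by superposition:
  triangular load, peak 41.5 at the free end: 11w₀L⁴/(120EI) = 1560/EI
  clockwise couple 92 at a = 1.35: M₀a(2L − a)/(2EI) = 475.1/EI
  UDL 4: wL⁴/(8EI) = 205/EI
  δ_0 = 2240/EI
Tip deflection under a unit load at 2: L³/(3EI) = 30.38/EI.
The prop prevents deflection at 2: R_2 = δ_0/δ_{22} = 2240/30.38 = 73.75 kN.
Moment equilibrium about 1: M_1 = Σ(load moments about 1) − R_2·L = 412.6 − 73.75×4.5 = 80.77 kN·m.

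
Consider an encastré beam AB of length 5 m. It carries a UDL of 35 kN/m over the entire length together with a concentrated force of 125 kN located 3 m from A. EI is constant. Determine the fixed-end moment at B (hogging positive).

M_B = 162.9 kN·m

Take the two fixed-end moments M_A, M_B as redundants; the released structure is the simple span AB.
Simple-span end rotations at A and B under the given loads:
  at A: UDL 35: wL³/(24EI) = 182.3/EI
  at B: UDL 35: wL³/(24EI) = 182.3/EI
  at A: point load 125 at a = 3: Pab(L + b)/(6LEI) = 175/EI
  at B: point load 125 at a = 3: Pab(L + a)/(6LEI) = 200/EI
  θ_A0 = 357.3/EI,  θ_B0 = 382.3/EI
Flexibility coefficients: a unit moment at one end gives L/(3EI) there and L/(6EI) at the far end, so f₁₁ = f₂₂ = 1.667/EI and f₁₂ = f₂₁ = 0.8333/EI.
Compatibility — zero rotation at each built-in end:
  1.667 M_A + 0.8333 M_B = 357.3
  0.8333 M_A + 1.667 M_B = 382.3
Solving the pair gives M_A = 132.9 kN·m and M_B = 162.9 kN·m (hogging).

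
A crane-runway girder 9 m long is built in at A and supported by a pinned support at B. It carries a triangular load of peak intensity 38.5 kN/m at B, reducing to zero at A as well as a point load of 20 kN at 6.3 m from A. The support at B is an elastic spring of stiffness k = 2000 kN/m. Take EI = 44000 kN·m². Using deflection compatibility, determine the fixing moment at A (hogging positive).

Take the reaction at B as the redundant and release it; the primary structure is a cantilever fixed at A.
Primary-structure tip deflection at B by superposition:
  triangular load, peak 38.5 at the free end: 11w₀L⁴/(120EI) = 23155/EI
  point load 20 at a = 6.3: Pa²(3L − a)/(6EI) = 2739/EI
  δ_0 = 25893/EI
Flexibility coefficient — unit upward force at B: δ_{BB} = L³/(3EI) = 243/EI.
With EI = 44000 kN·m²: δ_0 = 0.58849 m and δ_{BB} = 0.005523 m/kN.
Compatibility — the spring shortens by R_B/k under the reaction it provides: δ_0 − R_B·δ_{BB} = R_B/k. With 1/k = 0.0005 m/kN, R_B = δ_0 / (δ_{BB} + 1/k) = 0.58849 / (0.005523 + 0.0005) = 97.71 kN.
Moment equilibrium about A: M_A = Σ(load moments about A) − R_B·L = 1166 − 97.71×9 = 286.1 kN·m.

M_A = 286.1 kN·m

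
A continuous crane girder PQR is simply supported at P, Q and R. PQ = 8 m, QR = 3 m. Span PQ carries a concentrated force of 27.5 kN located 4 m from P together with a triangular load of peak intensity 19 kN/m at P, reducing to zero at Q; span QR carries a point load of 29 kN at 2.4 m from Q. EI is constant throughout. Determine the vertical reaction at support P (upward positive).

Insert a hinge at Q; M_Q is the redundant, and each span becomes simply supported.
Rotations at Q on the released spans (each span's end-slope, ×1/EI):
  span PQ: point load 27.5 at a = 4: Pab(L + a)/(6LEI) = 110/EI
  span PQ: triangular load, peak 19: 7w₀L³/(360EI) = 189.2/EI
  span QR: point load 29 at a = 2.4: Pab(L + b)/(6LEI) = 8.352/EI
  relative rotation θ_0 = (299.2 + 8.352)/EI = 307.5/EI
A unit hogging moment at Q produces rotation L₁/(3EI) + L₂/(3EI) = 3.667/EI.
Compatibility: M_Q·(L₁+L₂)/(3EI) = θ_0, giving M_Q = 83.87 kN·m (hogging).
Span PQ, ΣM about P with M_Q applied at Q: R_Q^{PQ}·8 = 312.7 + 83.87, so R_Q^{PQ} = 49.57 kN and R_P = 103.5 − 49.57 = 53.93 kN.

R_P = 53.93 kN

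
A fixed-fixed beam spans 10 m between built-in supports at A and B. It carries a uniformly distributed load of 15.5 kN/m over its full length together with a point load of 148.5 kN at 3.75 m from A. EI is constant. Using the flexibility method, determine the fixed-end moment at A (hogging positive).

Release both end moments; the primary structure is a simply-supported span AB with redundants M_A and M_B.
On the primary (simply-supported) span, the end slopes from the loading are:
  at A: UDL 15.5: wL³/(24EI) = 645.8/EI
  at B: UDL 15.5: wL³/(24EI) = 645.8/EI
  at A: point load 148.5 at a = 3.75: Pab(L + b)/(6LEI) = 942.6/EI
  at B: point load 148.5 at a = 3.75: Pab(L + a)/(6LEI) = 797.6/EI
  θ_A0 = 1588/EI,  θ_B0 = 1443/EI
Flexibility coefficients: a unit moment at one end gives L/(3EI) there and L/(6EI) at the far end, so f₁₁ = f₂₂ = 3.333/EI and f₁₂ = f₂₁ = 1.667/EI.
Compatibility — zero rotation at each built-in end:
  3.333 M_A + 1.667 M_B = 1588
  1.667 M_A + 3.333 M_B = 1443
Solving the pair gives M_A = 346.7 kN·m and M_B = 259.7 kN·m (hogging).

M_A = 346.7 kN·m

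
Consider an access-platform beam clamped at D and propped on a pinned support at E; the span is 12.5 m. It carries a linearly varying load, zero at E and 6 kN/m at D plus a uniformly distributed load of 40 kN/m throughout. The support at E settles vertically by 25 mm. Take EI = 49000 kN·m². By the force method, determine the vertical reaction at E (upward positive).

R_E = 193.1 kN

Choose R_E as the redundant. The primary structure is the cantilever fixed at D.
Free-end deflection of the primary structure under the applied loading (downward +):
  triangular load, peak 6 at the fixed end: w₀L⁴/(30EI) = 4883/EI
  UDL 40: wL⁴/(8EI) = 122070/EI
  δ_0 = 126953/EI
Flexibility coefficient — unit upward force at E: δ_{EE} = L³/(3EI) = 651/EI.
With EI = 49000 kN·m²: δ_0 = 2.5909 m and δ_{EE} = 0.013287 m/kN.
Compatibility — the beam at E must follow the support down by 0.025 m: δ_0 − R_E·δ_{EE} = 0.025, so R_E = (2.5909 − 0.025)/0.013287 = 193.1 kN.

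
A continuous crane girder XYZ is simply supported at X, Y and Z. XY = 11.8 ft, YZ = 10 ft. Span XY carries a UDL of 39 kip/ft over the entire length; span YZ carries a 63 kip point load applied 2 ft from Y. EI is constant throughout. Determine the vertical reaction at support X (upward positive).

R_X = 195.4 kip

Release continuity at Y by inserting a hinge; the redundant is the internal moment M_Y. The primary structure is two simply-supported spans XY and YZ.
Discontinuity in slope at Y on the released structure — sum the simple-span end rotations:
  span XY: UDL 39: wL³/(24EI) = 2670/EI
  span YZ: point load 63 at a = 2: Pab(L + b)/(6LEI) = 302.4/EI
  relative rotation θ_0 = (2670 + 302.4)/EI = 2972/EI
A unit hogging moment at Y produces rotation L₁/(3EI) + L₂/(3EI) = 7.267/EI.
Compatibility: M_Y·(L₁+L₂)/(3EI) = θ_0, giving M_Y = 409 kip·ft (hogging).
Span XY, ΣM about X with M_Y applied at Y: R_Y^{XY}·11.8 = 2715 + 409, so R_Y^{XY} = 264.8 kip and R_X = 460.2 − 264.8 = 195.4 kip.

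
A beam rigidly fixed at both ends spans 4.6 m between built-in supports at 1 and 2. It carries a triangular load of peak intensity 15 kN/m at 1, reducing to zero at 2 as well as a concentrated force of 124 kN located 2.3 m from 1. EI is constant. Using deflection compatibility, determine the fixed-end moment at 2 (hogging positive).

M_2 = 81.88 kN·m

Release both end moments; the primary structure is a simply-supported span 12 with redundants M_1 and M_2.
End rotations of the released simple span under the applied load (×1/EI):
  at 1: triangular load, peak 15: w₀L³/(45EI) = 32.45/EI
  at 2: triangular load, peak 15: 7w₀L³/(360EI) = 28.39/EI
  at 1: point load 124 at a = 2.3: Pab(L + b)/(6LEI) = 164/EI
  at 2: point load 124 at a = 2.3: Pab(L + a)/(6LEI) = 164/EI
  θ_10 = 196.4/EI,  θ_20 = 192.4/EI
Flexibility coefficients: a unit moment at one end gives L/(3EI) there and L/(6EI) at the far end, so f₁₁ = f₂₂ = 1.533/EI and f₁₂ = f₂₁ = 0.7667/EI.
Compatibility — zero rotation at each built-in end:
  1.533 M_1 + 0.7667 M_2 = 196.4
  0.7667 M_1 + 1.533 M_2 = 192.4
Solving the pair gives M_1 = 87.17 kN·m and M_2 = 81.88 kN·m (hogging).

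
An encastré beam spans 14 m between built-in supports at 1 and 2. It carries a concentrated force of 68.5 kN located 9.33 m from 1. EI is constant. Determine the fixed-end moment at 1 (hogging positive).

Release both end moments; the primary structure is a simply-supported span 12 with redundants M_1 and M_2.
On the primary (simply-supported) span, the end slopes from the loading are:
  at 1: point load 68.5 at a = 9.33: Pab(L + b)/(6LEI) = 663.4/EI
  at 2: point load 68.5 at a = 9.33: Pab(L + a)/(6LEI) = 828.9/EI
  θ_10 = 663.4/EI,  θ_20 = 828.9/EI
Flexibility coefficients: a unit moment at one end gives L/(3EI) there and L/(6EI) at the far end, so f₁₁ = f₂₂ = 4.667/EI and f₁₂ = f₂₁ = 2.333/EI.
Compatibility — zero rotation at each built-in end:
  4.667 M_1 + 2.333 M_2 = 663.4
  2.333 M_1 + 4.667 M_2 = 828.9
Solving the pair gives M_1 = 71.11 kN·m and M_2 = 142.1 kN·m (hogging).

M_1 = 71.11 kN·m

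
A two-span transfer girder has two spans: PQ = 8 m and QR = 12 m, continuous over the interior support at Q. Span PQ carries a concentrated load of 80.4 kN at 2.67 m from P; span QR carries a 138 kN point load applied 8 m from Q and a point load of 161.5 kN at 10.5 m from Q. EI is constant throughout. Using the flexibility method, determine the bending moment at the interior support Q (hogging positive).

M_Q = 256.9 kN·m

Take M_Q as the redundant. Released structure: two simple spans PQ and QR with a hinge at Q.
Discontinuity in slope at Q on the released structure — sum the simple-span end rotations:
  span PQ: point load 80.4 at a = 2.67: Pab(L + a)/(6LEI) = 254.3/EI
  span QR: point load 138 at a = 8: Pab(L + b)/(6LEI) = 981.3/EI
  span QR: point load 161.5 at a = 10.5: Pab(L + b)/(6LEI) = 476.9/EI
  relative rotation θ_0 = (254.3 + 1458)/EI = 1713/EI
A unit hogging moment at Q produces rotation L₁/(3EI) + L₂/(3EI) = 6.667/EI.
Compatibility: M_Q·(L₁+L₂)/(3EI) = θ_0, giving M_Q = 256.9 kN·m (hogging).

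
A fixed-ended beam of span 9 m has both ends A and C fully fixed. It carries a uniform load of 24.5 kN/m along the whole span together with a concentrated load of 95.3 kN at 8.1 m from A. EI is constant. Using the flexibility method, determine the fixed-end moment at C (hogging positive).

M_C = 234.8 kN·m

Take the two fixed-end moments M_A, M_C as redundants; the released structure is the simple span AC.
End rotations of the released simple span under the applied load (×1/EI):
  at A: UDL 24.5: wL³/(24EI) = 744.2/EI
  at C: UDL 24.5: wL³/(24EI) = 744.2/EI
  at A: point load 95.3 at a = 8.1: Pab(L + b)/(6LEI) = 127.4/EI
  at C: point load 95.3 at a = 8.1: Pab(L + a)/(6LEI) = 220/EI
  θ_A0 = 871.6/EI,  θ_C0 = 964.2/EI
Flexibility coefficients: a unit moment at one end gives L/(3EI) there and L/(6EI) at the far end, so f₁₁ = f₂₂ = 3/EI and f₁₂ = f₂₁ = 1.5/EI.
Compatibility — zero rotation at each built-in end:
  3 M_A + 1.5 M_C = 871.6
  1.5 M_A + 3 M_C = 964.2
Solving the pair gives M_A = 173.1 kN·m and M_C = 234.8 kN·m (hogging).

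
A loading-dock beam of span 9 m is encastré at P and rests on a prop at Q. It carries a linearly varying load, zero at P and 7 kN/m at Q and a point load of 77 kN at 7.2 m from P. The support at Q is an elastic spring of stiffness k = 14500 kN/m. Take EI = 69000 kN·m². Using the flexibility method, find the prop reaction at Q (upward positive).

Take the reaction at Q as the redundant and release it; the primary structure is a cantilever fixed at P.
Free-end deflection of the primary structure under the applied loading (downward +):
  triangular load, peak 7 at the free end: 11w₀L⁴/(120EI) = 4210/EI
  point load 77 at a = 7.2: Pa²(3L − a)/(6EI) = 13173/EI
  δ_0 = 17383/EI
Flexibility coefficient — unit upward force at Q: δ_{QQ} = L³/(3EI) = 243/EI.
With EI = 69000 kN·m²: δ_0 = 0.25192 m and δ_{QQ} = 0.003522 m/kN.
Compatibility — the spring shortens by R_Q/k under the reaction it provides: δ_0 − R_Q·δ_{QQ} = R_Q/k. With 1/k = 0.000069 m/kN, R_Q = δ_0 / (δ_{QQ} + 1/k) = 0.25192 / (0.003522 + 0.000069) = 70.16 kN.

R_Q = 70.16 kN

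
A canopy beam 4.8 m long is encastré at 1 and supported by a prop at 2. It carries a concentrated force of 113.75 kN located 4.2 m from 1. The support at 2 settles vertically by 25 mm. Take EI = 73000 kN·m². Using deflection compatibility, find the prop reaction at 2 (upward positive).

Release the roller at 2. Primary structure: cantilever fixed at 1.
Free-end deflection of the primary structure under the applied loading (downward +):
  point load 113.75 at a = 4.2: Pa²(3L − a)/(6EI) = 3411/EI
Flexibility coefficient — unit upward force at 2: δ_{22} = L³/(3EI) = 36.86/EI.
With EI = 73000 kN·m²: δ_0 = 0.046728 m and δ_{22} = 0.000505 m/kN.
Compatibility — the beam at 2 must follow the support down by 0.025 m: δ_0 − R_2·δ_{22} = 0.025, so R_2 = (0.046728 − 0.025)/0.000505 = 43.03 kN.

R_2 = 43.03 kN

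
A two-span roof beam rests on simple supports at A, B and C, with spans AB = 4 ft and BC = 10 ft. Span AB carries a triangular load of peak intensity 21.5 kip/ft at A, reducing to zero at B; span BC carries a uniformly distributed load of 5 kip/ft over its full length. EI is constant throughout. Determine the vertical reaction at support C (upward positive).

R_C = 19.96 kip

Insert a hinge at B; M_B is the redundant, and each span becomes simply supported.
End slopes at the hinge B, treating each span as simply supported:
  span AB: triangular load, peak 21.5: 7w₀L³/(360EI) = 26.76/EI
  span BC: UDL 5: wL³/(24EI) = 208.3/EI
  relative rotation θ_0 = (26.76 + 208.3)/EI = 235.1/EI
A unit hogging moment at B produces rotation L₁/(3EI) + L₂/(3EI) = 4.667/EI.
Compatibility: M_B·(L₁+L₂)/(3EI) = θ_0, giving M_B = 50.38 kip·ft (hogging).
Span BC, ΣM about C: R_B^{BC}·10 = 250 + 50.38, so R_B^{BC} = 30.04 kip and R_C = 50 − 30.04 = 19.96 kip.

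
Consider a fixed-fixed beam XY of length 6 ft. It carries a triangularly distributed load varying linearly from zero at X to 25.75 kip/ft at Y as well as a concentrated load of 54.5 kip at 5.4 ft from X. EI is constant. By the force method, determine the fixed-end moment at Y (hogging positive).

Release both end moments; the primary structure is a simply-supported span XY with redundants M_X and M_Y.
Simple-span end rotations at X and Y under the given loads:
  at X: triangular load, peak 25.75: 7w₀L³/(360EI) = 108.2/EI
  at Y: triangular load, peak 25.75: w₀L³/(45EI) = 123.6/EI
  at X: point load 54.5 at a = 5.4: Pab(L + b)/(6LEI) = 32.37/EI
  at Y: point load 54.5 at a = 5.4: Pab(L + a)/(6LEI) = 55.92/EI
  θ_X0 = 140.5/EI,  θ_Y0 = 179.5/EI
Flexibility coefficients: a unit moment at one end gives L/(3EI) there and L/(6EI) at the far end, so f₁₁ = f₂₂ = 2/EI and f₁₂ = f₂₁ = 1/EI.
Compatibility — zero rotation at each built-in end:
  2 M_X + 1 M_Y = 140.5
  1 M_X + 2 M_Y = 179.5
Solving the pair gives M_X = 33.84 kip·ft and M_Y = 72.84 kip·ft (hogging).

M_Y = 72.84 kip·ft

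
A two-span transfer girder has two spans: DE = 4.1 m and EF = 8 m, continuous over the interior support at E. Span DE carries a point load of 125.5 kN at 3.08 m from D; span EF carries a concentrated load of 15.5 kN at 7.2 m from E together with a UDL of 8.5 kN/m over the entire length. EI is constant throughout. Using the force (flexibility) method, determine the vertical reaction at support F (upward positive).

R_F = 38.26 kN

Insert a hinge at E; M_E is the redundant, and each span becomes simply supported.
Discontinuity in slope at E on the released structure — sum the simple-span end rotations:
  span DE: point load 125.5 at a = 3.08: Pab(L + a)/(6LEI) = 115.1/EI
  span EF: point load 15.5 at a = 7.2: Pab(L + b)/(6LEI) = 16.37/EI
  span EF: UDL 8.5: wL³/(24EI) = 181.3/EI
  relative rotation θ_0 = (115.1 + 197.7)/EI = 312.8/EI
A unit hogging moment at E produces rotation L₁/(3EI) + L₂/(3EI) = 4.033/EI.
Compatibility: M_E·(L₁+L₂)/(3EI) = θ_0, giving M_E = 77.55 kN·m (hogging).
Span EF, ΣM about F: R_E^{EF}·8 = 284.4 + 77.55, so R_E^{EF} = 45.24 kN and R_F = 83.5 − 45.24 = 38.26 kN.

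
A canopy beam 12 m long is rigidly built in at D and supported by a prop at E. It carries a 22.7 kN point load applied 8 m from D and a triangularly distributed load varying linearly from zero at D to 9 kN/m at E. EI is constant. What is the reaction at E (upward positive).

Release the roller at E. Primary structure: cantilever fixed at D.
Downward deflection at the released point E due to the loads:
  point load 22.7 at a = 8: Pa²(3L − a)/(6EI) = 6780/EI
  triangular load, peak 9 at the free end: 11w₀L⁴/(120EI) = 17107/EI
  δ_0 = 23887/EI
Flexibility coefficient — unit upward force at E: δ_{EE} = L³/(3EI) = 576/EI.
Compatibility at E: δ_0 − R_E·δ_{EE} = 0, so R_E = 23887/576 = 41.47 kN.

R_E = 41.47 kN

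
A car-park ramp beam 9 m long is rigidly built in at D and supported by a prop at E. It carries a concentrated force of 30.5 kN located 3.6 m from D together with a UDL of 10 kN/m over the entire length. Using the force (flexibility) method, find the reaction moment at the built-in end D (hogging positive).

M_D = 154 kN·m

Take the reaction at E as the redundant and release it; the primary structure is a cantilever fixed at D.
Downward deflection at the released point E due to the loads:
  point load 30.5 at a = 3.6: Pa²(3L − a)/(6EI) = 1542/EI
  UDL 10: wL⁴/(8EI) = 8201/EI
  δ_0 = 9743/EI
Tip deflection under a unit load at E: L³/(3EI) = 243/EI.
The prop prevents deflection at E: R_E = δ_0/δ_{EE} = 9743/243 = 40.09 kN.
Moment equilibrium about D: M_D = Σ(load moments about D) − R_E·L = 514.8 − 40.09×9 = 154 kN·m.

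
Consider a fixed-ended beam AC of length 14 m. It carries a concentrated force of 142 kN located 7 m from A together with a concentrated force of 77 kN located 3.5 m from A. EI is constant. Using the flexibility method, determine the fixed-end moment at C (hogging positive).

M_C = 299 kN·m

Release both end moments; the primary structure is a simply-supported span AC with redundants M_A and M_C.
Simple-span end rotations at A and C under the given loads:
  at A: point load 142 at a = 7: Pab(L + b)/(6LEI) = 1740/EI
  at C: point load 142 at a = 7: Pab(L + a)/(6LEI) = 1740/EI
  at A: point load 77 at a = 3.5: Pab(L + b)/(6LEI) = 825.3/EI
  at C: point load 77 at a = 3.5: Pab(L + a)/(6LEI) = 589.5/EI
  θ_A0 = 2565/EI,  θ_C0 = 2329/EI
Flexibility coefficients: a unit moment at one end gives L/(3EI) there and L/(6EI) at the far end, so f₁₁ = f₂₂ = 4.667/EI and f₁₂ = f₂₁ = 2.333/EI.
Compatibility — zero rotation at each built-in end:
  4.667 M_A + 2.333 M_C = 2565
  2.333 M_A + 4.667 M_C = 2329
Solving the pair gives M_A = 400.1 kN·m and M_C = 299 kN·m (hogging).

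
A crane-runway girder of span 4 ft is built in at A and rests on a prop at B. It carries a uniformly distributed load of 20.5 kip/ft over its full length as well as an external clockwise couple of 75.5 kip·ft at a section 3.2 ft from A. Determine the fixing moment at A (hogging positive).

M_A = 7.78 kip·ft

Release the roller at B. Primary structure: cantilever fixed at A.
Downward deflection at the released point B due to the loads:
  UDL 20.5: wL⁴/(8EI) = 656/EI
  clockwise couple 75.5 at a = 3.2: M₀a(2L − a)/(2EI) = 579.8/EI
  δ_0 = 1236/EI
Flexibility coefficient — unit upward force at B: δ_{BB} = L³/(3EI) = 21.33/EI.
The prop prevents deflection at B: R_B = δ_0/δ_{BB} = 1236/21.33 = 57.93 kip.
Moment equilibrium about A: M_A = Σ(load moments about A) − R_B·L = 239.5 − 57.93×4 = 7.78 kip·ft.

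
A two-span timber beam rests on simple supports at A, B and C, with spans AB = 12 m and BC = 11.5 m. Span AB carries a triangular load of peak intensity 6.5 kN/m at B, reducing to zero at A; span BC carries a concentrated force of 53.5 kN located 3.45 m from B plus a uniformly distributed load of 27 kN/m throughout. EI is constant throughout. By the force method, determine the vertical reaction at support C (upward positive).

Release continuity at B by inserting a hinge; the redundant is the internal moment M_B. The primary structure is two simply-supported spans AB and BC.
End slopes at the hinge B, treating each span as simply supported:
  span AB: triangular load, peak 6.5: w₀L³/(45EI) = 249.6/EI
  span BC: point load 53.5 at a = 3.45: Pab(L + b)/(6LEI) = 421/EI
  span BC: UDL 27: wL³/(24EI) = 1711/EI
  relative rotation θ_0 = (249.6 + 2132)/EI = 2382/EI
A unit hogging moment at B produces rotation L₁/(3EI) + L₂/(3EI) = 7.833/EI.
Compatibility: M_B·(L₁+L₂)/(3EI) = θ_0, giving M_B = 304 kN·m (hogging).
Span BC, ΣM about C: R_B^{BC}·11.5 = 2216 + 304, so R_B^{BC} = 219.1 kN and R_C = 364 − 219.1 = 144.9 kN.

R_C = 144.9 kN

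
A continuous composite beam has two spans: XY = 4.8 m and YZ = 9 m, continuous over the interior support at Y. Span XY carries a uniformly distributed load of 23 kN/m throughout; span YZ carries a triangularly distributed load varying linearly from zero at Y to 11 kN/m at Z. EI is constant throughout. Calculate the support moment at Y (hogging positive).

Insert a hinge at Y; M_Y is the redundant, and each span becomes simply supported.
End slopes at the hinge Y, treating each span as simply supported:
  span XY: UDL 23: wL³/(24EI) = 106/EI
  span YZ: triangular load, peak 11: 7w₀L³/(360EI) = 155.9/EI
  relative rotation θ_0 = (106 + 155.9)/EI = 261.9/EI
A unit hogging moment at Y produces rotation L₁/(3EI) + L₂/(3EI) = 4.6/EI.
Slope continuity at Y: θ_0 = M_Y·4.6/EI, so M_Y = 261.9/4.6 = 56.94 kN·m (hogging).

M_Y = 56.94 kN·m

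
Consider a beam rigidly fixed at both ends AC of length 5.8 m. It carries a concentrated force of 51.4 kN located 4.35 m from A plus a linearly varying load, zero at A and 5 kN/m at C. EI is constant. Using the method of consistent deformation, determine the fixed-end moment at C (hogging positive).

M_C = 50.33 kN·m

Release both end moments; the primary structure is a simply-supported span AC with redundants M_A and M_C.
On the primary (simply-supported) span, the end slopes from the loading are:
  at A: point load 51.4 at a = 4.35: Pab(L + b)/(6LEI) = 67.54/EI
  at C: point load 51.4 at a = 4.35: Pab(L + a)/(6LEI) = 94.56/EI
  at A: triangular load, peak 5: 7w₀L³/(360EI) = 18.97/EI
  at C: triangular load, peak 5: w₀L³/(45EI) = 21.68/EI
  θ_A0 = 86.51/EI,  θ_C0 = 116.2/EI
Flexibility coefficients: a unit moment at one end gives L/(3EI) there and L/(6EI) at the far end, so f₁₁ = f₂₂ = 1.933/EI and f₁₂ = f₂₁ = 0.9667/EI.
Compatibility — zero rotation at each built-in end:
  1.933 M_A + 0.9667 M_C = 86.51
  0.9667 M_A + 1.933 M_C = 116.2
Solving the pair gives M_A = 19.58 kN·m and M_C = 50.33 kN·m (hogging).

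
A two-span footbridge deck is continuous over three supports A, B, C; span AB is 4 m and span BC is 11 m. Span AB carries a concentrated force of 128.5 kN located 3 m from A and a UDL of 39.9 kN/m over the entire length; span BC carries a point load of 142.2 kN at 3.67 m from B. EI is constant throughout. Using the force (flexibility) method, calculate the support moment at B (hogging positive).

Insert a hinge at B; M_B is the redundant, and each span becomes simply supported.
Rotations at B on the released spans (each span's end-slope, ×1/EI):
  span AB: point load 128.5 at a = 3: Pab(L + a)/(6LEI) = 112.4/EI
  span AB: UDL 39.9: wL³/(24EI) = 106.4/EI
  span BC: point load 142.2 at a = 3.67: Pab(L + b)/(6LEI) = 1062/EI
  relative rotation θ_0 = (218.8 + 1062)/EI = 1281/EI
A unit hogging moment at B produces rotation L₁/(3EI) + L₂/(3EI) = 5/EI.
Compatibility: M_B·(L₁+L₂)/(3EI) = θ_0, giving M_B = 256.2 kN·m (hogging).

M_B = 256.2 kN·m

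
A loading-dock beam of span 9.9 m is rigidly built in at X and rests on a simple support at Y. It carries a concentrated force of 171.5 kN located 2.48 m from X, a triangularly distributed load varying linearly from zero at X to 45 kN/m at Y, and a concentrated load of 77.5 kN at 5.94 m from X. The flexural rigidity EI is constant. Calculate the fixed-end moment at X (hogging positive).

Take the reaction at Y as the redundant and release it; the primary structure is a cantilever fixed at X.
Downward deflection at the released point Y due to the loads:
  point load 171.5 at a = 2.48: Pa²(3L − a)/(6EI) = 4785/EI
  triangular load, peak 45 at the free end: 11w₀L⁴/(120EI) = 39625/EI
  point load 77.5 at a = 5.94: Pa²(3L − a)/(6EI) = 10829/EI
  δ_0 = 55238/EI
Flexibility coefficient — unit upward force at Y: δ_{YY} = L³/(3EI) = 323.4/EI.
The prop prevents deflection at Y: R_Y = δ_0/δ_{YY} = 55238/323.4 = 170.8 kN.
Moment equilibrium about X: M_X = Σ(load moments about X) − R_Y·L = 2356 − 170.8×9.9 = 665 kN·m.

M_X = 665 kN·m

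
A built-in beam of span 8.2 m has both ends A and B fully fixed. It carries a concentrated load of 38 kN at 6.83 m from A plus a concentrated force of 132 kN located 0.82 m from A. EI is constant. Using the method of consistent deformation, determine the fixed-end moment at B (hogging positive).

Take the two fixed-end moments M_A, M_B as redundants; the released structure is the simple span AB.
Simple-span end rotations at A and B under the given loads:
  at A: point load 38 at a = 6.83: Pab(L + b)/(6LEI) = 69.16/EI
  at B: point load 38 at a = 6.83: Pab(L + a)/(6LEI) = 108.6/EI
  at A: point load 132 at a = 0.82: Pab(L + b)/(6LEI) = 253/EI
  at B: point load 132 at a = 0.82: Pab(L + a)/(6LEI) = 146.4/EI
  θ_A0 = 322.1/EI,  θ_B0 = 255.1/EI
Flexibility coefficients: a unit moment at one end gives L/(3EI) there and L/(6EI) at the far end, so f₁₁ = f₂₂ = 2.733/EI and f₁₂ = f₂₁ = 1.367/EI.
Compatibility — zero rotation at each built-in end:
  2.733 M_A + 1.367 M_B = 322.1
  1.367 M_A + 2.733 M_B = 255.1
Solving the pair gives M_A = 94.92 kN·m and M_B = 45.86 kN·m (hogging).

M_B = 45.86 kN·m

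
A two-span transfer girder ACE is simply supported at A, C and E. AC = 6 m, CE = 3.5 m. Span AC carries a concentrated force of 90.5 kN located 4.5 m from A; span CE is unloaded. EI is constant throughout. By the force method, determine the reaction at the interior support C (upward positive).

R_C = 93.33 kN

Release continuity at C by inserting a hinge; the redundant is the internal moment M_C. The primary structure is two simply-supported spans AC and CE.
Rotations at C on the released spans (each span's end-slope, ×1/EI):
  span AC: point load 90.5 at a = 4.5: Pab(L + a)/(6LEI) = 178.2/EI
  relative rotation θ_0 = (178.2 + 0)/EI = 178.2/EI
A unit hogging moment at C produces rotation L₁/(3EI) + L₂/(3EI) = 3.167/EI.
Slope continuity at C: θ_0 = M_C·3.167/EI, so M_C = 178.2/3.167 = 56.26 kN·m (hogging).
Span AC, ΣM about A with M_C applied at C: R_C^{AC}·6 = 407.2 + 56.26, so R_C^{AC} = 77.25 kN and R_A = 90.5 − 77.25 = 13.25 kN.
Span CE, ΣM about E: R_C^{CE}·3.5 = 0 + 56.26, so R_C^{CE} = 16.08 kN and R_E = 0 − 16.08 = -16.08 kN.
R_C = 77.25 + 16.08 = 93.33 kN.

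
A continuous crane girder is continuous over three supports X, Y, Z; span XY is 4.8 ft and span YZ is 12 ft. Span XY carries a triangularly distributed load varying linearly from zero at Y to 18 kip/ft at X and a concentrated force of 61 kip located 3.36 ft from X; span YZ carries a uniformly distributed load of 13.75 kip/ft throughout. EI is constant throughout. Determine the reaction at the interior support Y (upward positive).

R_Y = 197.5 kip

Take M_Y as the redundant. Released structure: two simple spans XY and YZ with a hinge at Y.
Rotations at Y on the released spans (each span's end-slope, ×1/EI):
  span XY: triangular load, peak 18: 7w₀L³/(360EI) = 38.71/EI
  span XY: point load 61 at a = 3.36: Pab(L + a)/(6LEI) = 83.62/EI
  span YZ: UDL 13.75: wL³/(24EI) = 990/EI
  relative rotation θ_0 = (122.3 + 990)/EI = 1112/EI
A unit hogging moment at Y produces rotation L₁/(3EI) + L₂/(3EI) = 5.6/EI.
Compatibility: M_Y·(L₁+L₂)/(3EI) = θ_0, giving M_Y = 198.6 kip·ft (hogging).
Span XY, ΣM about X with M_Y applied at Y: R_Y^{XY}·4.8 = 274.1 + 198.6, so R_Y^{XY} = 98.48 kip and R_X = 104.2 − 98.48 = 5.719 kip.
Span YZ, ΣM about Z: R_Y^{YZ}·12 = 990 + 198.6, so R_Y^{YZ} = 99.05 kip and R_Z = 165 − 99.05 = 65.95 kip.
R_Y = 98.48 + 99.05 = 197.5 kip.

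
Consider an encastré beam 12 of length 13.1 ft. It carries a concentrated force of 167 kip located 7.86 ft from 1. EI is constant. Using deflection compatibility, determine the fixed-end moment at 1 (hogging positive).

M_1 = 210 kip·ft

Release both end moments; the primary structure is a simply-supported span 12 with redundants M_1 and M_2.
Simple-span end rotations at 1 and 2 under the given loads:
  at 1: point load 167 at a = 7.86: Pab(L + b)/(6LEI) = 1605/EI
  at 2: point load 167 at a = 7.86: Pab(L + a)/(6LEI) = 1834/EI
  θ_10 = 1605/EI,  θ_20 = 1834/EI
Flexibility coefficients: a unit moment at one end gives L/(3EI) there and L/(6EI) at the far end, so f₁₁ = f₂₂ = 4.367/EI and f₁₂ = f₂₁ = 2.183/EI.
Compatibility — zero rotation at each built-in end:
  4.367 M_1 + 2.183 M_2 = 1605
  2.183 M_1 + 4.367 M_2 = 1834
Solving the pair gives M_1 = 210 kip·ft and M_2 = 315 kip·ft (hogging).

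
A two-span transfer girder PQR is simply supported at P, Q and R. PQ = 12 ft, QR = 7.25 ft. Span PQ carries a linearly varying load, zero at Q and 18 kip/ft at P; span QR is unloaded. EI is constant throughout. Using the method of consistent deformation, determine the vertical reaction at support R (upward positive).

Take M_Q as the redundant. Released structure: two simple spans PQ and QR with a hinge at Q.
Rotations at Q on the released spans (each span's end-slope, ×1/EI):
  span PQ: triangular load, peak 18: 7w₀L³/(360EI) = 604.8/EI
  relative rotation θ_0 = (604.8 + 0)/EI = 604.8/EI
A unit hogging moment at Q produces rotation L₁/(3EI) + L₂/(3EI) = 6.417/EI.
Slope continuity at Q: θ_0 = M_Q·6.417/EI, so M_Q = 604.8/6.417 = 94.25 kip·ft (hogging).
Span QR, ΣM about R: R_Q^{QR}·7.25 = 0 + 94.25, so R_Q^{QR} = 13 kip and R_R = 0 − 13 = -13 kip.

R_R = -13 kip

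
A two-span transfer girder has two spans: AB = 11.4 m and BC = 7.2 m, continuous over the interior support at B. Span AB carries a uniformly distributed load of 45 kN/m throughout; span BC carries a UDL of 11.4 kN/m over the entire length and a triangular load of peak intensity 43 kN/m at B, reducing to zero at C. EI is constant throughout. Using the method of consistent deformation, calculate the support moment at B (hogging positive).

Take M_B as the redundant. Released structure: two simple spans AB and BC with a hinge at B.
Discontinuity in slope at B on the released structure — sum the simple-span end rotations:
  span AB: UDL 45: wL³/(24EI) = 2778/EI
  span BC: UDL 11.4: wL³/(24EI) = 177.3/EI
  span BC: triangular load, peak 43: w₀L³/(45EI) = 356.7/EI
  relative rotation θ_0 = (2778 + 534)/EI = 3312/EI
A unit hogging moment at B produces rotation L₁/(3EI) + L₂/(3EI) = 6.2/EI.
Slope continuity at B: θ_0 = M_B·6.2/EI, so M_B = 3312/6.2 = 534.2 kN·m (hogging).

M_B = 534.2 kN·m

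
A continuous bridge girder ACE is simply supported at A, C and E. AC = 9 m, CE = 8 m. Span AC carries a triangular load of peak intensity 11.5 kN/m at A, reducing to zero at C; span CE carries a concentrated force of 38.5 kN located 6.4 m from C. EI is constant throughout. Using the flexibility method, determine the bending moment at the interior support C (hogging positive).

Release continuity at C by inserting a hinge; the redundant is the internal moment M_C. The primary structure is two simply-supported spans AC and CE.
Discontinuity in slope at C on the released structure — sum the simple-span end rotations:
  span AC: triangular load, peak 11.5: 7w₀L³/(360EI) = 163/EI
  span CE: point load 38.5 at a = 6.4: Pab(L + b)/(6LEI) = 78.85/EI
  relative rotation θ_0 = (163 + 78.85)/EI = 241.9/EI
A unit hogging moment at C produces rotation L₁/(3EI) + L₂/(3EI) = 5.667/EI.
Slope continuity at C: θ_0 = M_C·5.667/EI, so M_C = 241.9/5.667 = 42.68 kN·m (hogging).

M_C = 42.68 kN·m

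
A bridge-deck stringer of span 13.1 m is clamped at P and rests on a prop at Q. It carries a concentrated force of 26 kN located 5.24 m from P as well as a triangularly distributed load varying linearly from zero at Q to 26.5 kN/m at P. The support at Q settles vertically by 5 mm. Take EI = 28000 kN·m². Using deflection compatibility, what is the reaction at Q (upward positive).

R_Q = 39.94 kN

Remove the prop at Q; the released (primary) structure is a cantilever built in at P.
Primary-structure tip deflection at Q by superposition:
  point load 26 at a = 5.24: Pa²(3L − a)/(6EI) = 4053/EI
  triangular load, peak 26.5 at the fixed end: w₀L⁴/(30EI) = 26014/EI
  δ_0 = 30067/EI
Tip deflection under a unit load at Q: L³/(3EI) = 749.4/EI.
With EI = 28000 kN·m²: δ_0 = 1.0738 m and δ_{QQ} = 0.026763 m/kN.
Compatibility — the beam at Q must follow the support down by 0.005 m: δ_0 − R_Q·δ_{QQ} = 0.005, so R_Q = (1.0738 − 0.005)/0.026763 = 39.94 kN.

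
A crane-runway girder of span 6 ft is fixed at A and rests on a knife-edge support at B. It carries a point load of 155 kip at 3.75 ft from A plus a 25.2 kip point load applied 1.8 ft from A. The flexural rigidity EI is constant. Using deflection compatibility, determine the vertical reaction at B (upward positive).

Release the roller at B. Primary structure: cantilever fixed at A.
Free-end deflection of the primary structure under the applied loading (downward +):
  point load 155 at a = 3.75: Pa²(3L − a)/(6EI) = 5177/EI
  point load 25.2 at a = 1.8: Pa²(3L − a)/(6EI) = 220.4/EI
  δ_0 = 5397/EI
Flexibility coefficient — unit upward force at B: δ_{BB} = L³/(3EI) = 72/EI.
Compatibility at B: δ_0 − R_B·δ_{BB} = 0, so R_B = 5397/72 = 74.96 kip.

R_B = 74.96 kip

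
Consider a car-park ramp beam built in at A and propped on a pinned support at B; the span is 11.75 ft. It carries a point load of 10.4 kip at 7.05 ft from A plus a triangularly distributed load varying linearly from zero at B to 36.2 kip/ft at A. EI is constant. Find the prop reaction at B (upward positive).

Take the reaction at B as the redundant and release it; the primary structure is a cantilever fixed at A.
Primary-structure tip deflection at B by superposition:
  point load 10.4 at a = 7.05: Pa²(3L − a)/(6EI) = 2429/EI
  triangular load, peak 36.2 at the fixed end: w₀L⁴/(30EI) = 23001/EI
  δ_0 = 25430/EI
Tip deflection under a unit load at B: L³/(3EI) = 540.7/EI.
Compatibility at B: δ_0 − R_B·δ_{BB} = 0, so R_B = 25430/540.7 = 47.03 kip.

R_B = 47.03 kip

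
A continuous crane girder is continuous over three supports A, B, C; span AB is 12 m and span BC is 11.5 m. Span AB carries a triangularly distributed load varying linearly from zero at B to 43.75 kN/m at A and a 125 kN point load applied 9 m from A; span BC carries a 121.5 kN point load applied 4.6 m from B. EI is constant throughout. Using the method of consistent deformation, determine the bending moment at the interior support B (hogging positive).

Release continuity at B by inserting a hinge; the redundant is the internal moment M_B. The primary structure is two simply-supported spans AB and BC.
Rotations at B on the released spans (each span's end-slope, ×1/EI):
  span AB: triangular load, peak 43.75: 7w₀L³/(360EI) = 1470/EI
  span AB: point load 125 at a = 9: Pab(L + a)/(6LEI) = 984.4/EI
  span BC: point load 121.5 at a = 4.6: Pab(L + b)/(6LEI) = 1028/EI
  relative rotation θ_0 = (2454 + 1028)/EI = 3483/EI
A unit hogging moment at B produces rotation L₁/(3EI) + L₂/(3EI) = 7.833/EI.
Slope continuity at B: θ_0 = M_B·7.833/EI, so M_B = 3483/7.833 = 444.6 kN·m (hogging).

M_B = 444.6 kN·m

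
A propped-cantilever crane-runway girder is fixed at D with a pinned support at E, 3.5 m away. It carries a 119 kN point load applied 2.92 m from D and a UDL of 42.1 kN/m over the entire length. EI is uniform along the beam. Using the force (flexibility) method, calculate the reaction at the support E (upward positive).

Release the roller at E. Primary structure: cantilever fixed at D.
Primary-structure tip deflection at E by superposition:
  point load 119 at a = 2.92: Pa²(3L − a)/(6EI) = 1282/EI
  UDL 42.1: wL⁴/(8EI) = 789.7/EI
  δ_0 = 2072/EI
Flexibility coefficient — unit upward force at E: δ_{EE} = L³/(3EI) = 14.29/EI.
Compatibility at E: δ_0 − R_E·δ_{EE} = 0, so R_E = 2072/14.29 = 144.9 kN.

R_E = 144.9 kN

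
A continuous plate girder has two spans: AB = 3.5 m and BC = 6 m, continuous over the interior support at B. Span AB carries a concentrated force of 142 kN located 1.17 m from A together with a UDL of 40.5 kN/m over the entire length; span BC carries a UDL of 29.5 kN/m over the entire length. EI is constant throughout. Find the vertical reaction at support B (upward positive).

R_B = 267.4 kN

Take M_B as the redundant. Released structure: two simple spans AB and BC with a hinge at B.
End slopes at the hinge B, treating each span as simply supported:
  span AB: point load 142 at a = 1.17: Pab(L + a)/(6LEI) = 86.09/EI
  span AB: UDL 40.5: wL³/(24EI) = 72.35/EI
  span BC: UDL 29.5: wL³/(24EI) = 265.5/EI
  relative rotation θ_0 = (158.4 + 265.5)/EI = 423.9/EI
A unit hogging moment at B produces rotation L₁/(3EI) + L₂/(3EI) = 3.167/EI.
Compatibility: M_B·(L₁+L₂)/(3EI) = θ_0, giving M_B = 133.9 kN·m (hogging).
Span AB, ΣM about A with M_B applied at B: R_B^{AB}·3.5 = 414.2 + 133.9, so R_B^{AB} = 156.6 kN and R_A = 283.8 − 156.6 = 127.2 kN.
Span BC, ΣM about C: R_B^{BC}·6 = 531 + 133.9, so R_B^{BC} = 110.8 kN and R_C = 177 − 110.8 = 66.19 kN.
R_B = 156.6 + 110.8 = 267.4 kN.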